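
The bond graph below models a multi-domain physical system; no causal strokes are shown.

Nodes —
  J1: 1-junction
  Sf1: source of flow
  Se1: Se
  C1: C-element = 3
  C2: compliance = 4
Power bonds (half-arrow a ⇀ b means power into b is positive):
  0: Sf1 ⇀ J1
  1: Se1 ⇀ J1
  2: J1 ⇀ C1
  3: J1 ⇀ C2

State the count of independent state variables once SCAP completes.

2  (C1, C2 all integral)

bond 0 →Sf1  (Sf1: flow source, stroke at near end)
bond 1 →J1  (Se1: effort source, stroke at far end)
bond 2 →J1  (J1 flow already set via bond 0)
bond 3 →J1  (common-f at J1 fixed by 0)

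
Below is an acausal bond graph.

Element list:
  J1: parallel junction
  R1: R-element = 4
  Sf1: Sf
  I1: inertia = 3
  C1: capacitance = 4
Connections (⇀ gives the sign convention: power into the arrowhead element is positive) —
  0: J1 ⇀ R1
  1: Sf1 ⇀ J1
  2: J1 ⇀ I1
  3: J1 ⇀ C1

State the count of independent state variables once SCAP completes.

β1 →Sf1  (source Sf1 imposes f)
β2 →I1  (I1: I, integral causality)
β3 →J1  (C1: C, integral causality)
β0 →R1  (0-jn J1 has e-setter on 3)

2  (C1, I1 all integral)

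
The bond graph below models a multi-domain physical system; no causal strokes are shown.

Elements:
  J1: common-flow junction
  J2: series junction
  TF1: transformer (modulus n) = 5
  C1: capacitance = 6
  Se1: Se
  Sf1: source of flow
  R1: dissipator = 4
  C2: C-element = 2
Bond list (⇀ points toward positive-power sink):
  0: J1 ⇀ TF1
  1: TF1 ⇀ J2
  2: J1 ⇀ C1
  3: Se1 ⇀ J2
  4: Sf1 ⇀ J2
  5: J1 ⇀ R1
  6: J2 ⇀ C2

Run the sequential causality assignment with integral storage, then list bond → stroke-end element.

b0 stroke→TF1
b1 stroke→J2
b2 stroke→J1
b3 stroke→J2
b4 stroke→Sf1
b5 stroke→J1
b6 stroke→J2

#3 |J2  (Se1: effort source, stroke at far end)
#4 |Sf1  (source Sf1 imposes f)
#1 |J2  (J2 flow already set via bond 4)
#6 |J2  (J2 flow already set via bond 4)
#0 |TF1  (TF1: transformer flips bond 1)
#2 |J1  (common-f at J1 fixed by 0)
#5 |J1  (common-f at J1 fixed by 0)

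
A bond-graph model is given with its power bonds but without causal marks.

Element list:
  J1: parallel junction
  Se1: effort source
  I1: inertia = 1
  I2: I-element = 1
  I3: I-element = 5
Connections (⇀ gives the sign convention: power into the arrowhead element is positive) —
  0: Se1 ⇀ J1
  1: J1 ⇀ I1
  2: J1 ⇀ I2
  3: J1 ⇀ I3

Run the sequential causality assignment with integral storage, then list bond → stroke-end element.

#0 |J1
#1 |I1
#2 |I2
#3 |I3

β0 →J1  (Se1 (Se) sets effort on bond)
β1 →I1  (J1: bond 0 brought effort, rest push out)
β2 →I2  (common-e at J1 fixed by 0)
β3 →I3  (J1 effort already set via bond 0)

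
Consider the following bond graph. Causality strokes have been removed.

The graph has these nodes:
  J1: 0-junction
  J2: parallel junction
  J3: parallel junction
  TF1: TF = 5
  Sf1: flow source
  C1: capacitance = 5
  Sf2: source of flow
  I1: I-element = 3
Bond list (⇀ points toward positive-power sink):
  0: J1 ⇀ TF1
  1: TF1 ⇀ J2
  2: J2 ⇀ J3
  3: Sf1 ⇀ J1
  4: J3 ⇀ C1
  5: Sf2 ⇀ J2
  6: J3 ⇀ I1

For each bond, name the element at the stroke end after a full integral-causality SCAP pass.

b3 |Sf1  (source Sf1 imposes f)
b5 |Sf2  (Sf2 fixes flow; stroke at Sf2)
b0 |J1  (J1 needs exactly one e-in)
b1 |TF1  (TF1: transformer flips bond 0)
b2 |J2  (only one effort-in slot at J2)
b4 |J3  (C1: C, integral causality)
b6 |I1  (J3 effort already set via bond 4)

β0 stroke at J1
β1 stroke at TF1
β2 stroke at J2
β3 stroke at Sf1
β4 stroke at J3
β5 stroke at Sf2
β6 stroke at I1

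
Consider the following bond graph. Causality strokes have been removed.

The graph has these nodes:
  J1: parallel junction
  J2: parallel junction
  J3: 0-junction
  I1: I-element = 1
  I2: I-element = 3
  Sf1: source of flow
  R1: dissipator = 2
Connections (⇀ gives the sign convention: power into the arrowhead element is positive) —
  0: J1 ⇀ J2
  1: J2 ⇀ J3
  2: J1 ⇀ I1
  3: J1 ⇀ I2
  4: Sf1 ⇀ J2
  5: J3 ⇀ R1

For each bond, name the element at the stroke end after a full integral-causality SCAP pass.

β4 →Sf1  (source Sf1 imposes f)
β2 →I1  (I1: I, integral causality)
β3 →I2  (I2: I, integral causality)
β0 →J1  (only one effort-in slot at J1)
β1 →J2  (only one effort-in slot at J2)
β5 →J3  (closing 0-jn rule on J3)

b0 stroke→J1
b1 stroke→J2
b2 stroke→I1
b3 stroke→I2
b4 stroke→Sf1
b5 stroke→J3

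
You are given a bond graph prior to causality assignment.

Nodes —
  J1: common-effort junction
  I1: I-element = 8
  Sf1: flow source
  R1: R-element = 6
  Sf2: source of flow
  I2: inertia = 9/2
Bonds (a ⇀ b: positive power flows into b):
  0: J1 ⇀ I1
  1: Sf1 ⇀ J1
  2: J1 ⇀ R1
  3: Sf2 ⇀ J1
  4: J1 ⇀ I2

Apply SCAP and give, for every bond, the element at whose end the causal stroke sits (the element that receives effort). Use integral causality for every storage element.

bond 1 stroke→Sf1  (Sf1 fixes flow; stroke at Sf1)
bond 3 stroke→Sf2  (source Sf2 imposes f)
bond 0 stroke→I1  (I1: I, integral causality)
bond 4 stroke→I2  (I2: I, integral causality)
bond 2 stroke→J1  (J1: last free bond brings effort in)

β0 stroke→I1
β1 stroke→Sf1
β2 stroke→J1
β3 stroke→Sf2
β4 stroke→I2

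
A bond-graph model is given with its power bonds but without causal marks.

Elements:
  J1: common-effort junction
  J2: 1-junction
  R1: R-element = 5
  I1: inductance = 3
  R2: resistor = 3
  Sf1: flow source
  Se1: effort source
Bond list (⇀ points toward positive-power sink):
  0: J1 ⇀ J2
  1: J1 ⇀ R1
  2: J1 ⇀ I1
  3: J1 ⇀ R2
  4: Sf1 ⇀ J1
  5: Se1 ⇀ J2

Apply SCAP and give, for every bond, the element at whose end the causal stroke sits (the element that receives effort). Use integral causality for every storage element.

bond 4 stroke at Sf1  (Sf1 fixes flow; stroke at Sf1)
bond 5 stroke at J2  (source Se1 imposes e)
bond 0 stroke at J1  (closing 1-jn rule on J2)
bond 1 stroke at R1  (common-e at J1 fixed by 0)
bond 2 stroke at I1  (common-e at J1 fixed by 0)
bond 3 stroke at R2  (J1 effort already set via bond 0)

β0 |J1
β1 |R1
β2 |I1
β3 |R2
β4 |Sf1
β5 |J2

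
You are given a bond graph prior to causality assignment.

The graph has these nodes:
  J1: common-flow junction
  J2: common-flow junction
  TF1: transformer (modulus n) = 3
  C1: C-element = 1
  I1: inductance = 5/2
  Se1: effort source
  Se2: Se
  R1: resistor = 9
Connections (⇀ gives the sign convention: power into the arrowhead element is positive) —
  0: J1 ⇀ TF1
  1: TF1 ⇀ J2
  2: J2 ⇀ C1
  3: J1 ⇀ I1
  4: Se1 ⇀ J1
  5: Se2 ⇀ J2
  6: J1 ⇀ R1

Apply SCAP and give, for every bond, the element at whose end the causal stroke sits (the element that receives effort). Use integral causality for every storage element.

b0 stroke→J1
b1 stroke→TF1
b2 stroke→J2
b3 stroke→I1
b4 stroke→J1
b5 stroke→J2
b6 stroke→J1

β4 stroke at J1  (source Se1 imposes e)
β5 stroke at J2  (source Se2 imposes e)
β2 stroke at J2  (C1: C, integral causality)
β1 stroke at TF1  (only one flow-in slot at J2)
β0 stroke at J1  (TF1: transformer flips bond 1)
β3 stroke at I1  (I1 integral (f out))
β6 stroke at J1  (common-f at J1 fixed by 3)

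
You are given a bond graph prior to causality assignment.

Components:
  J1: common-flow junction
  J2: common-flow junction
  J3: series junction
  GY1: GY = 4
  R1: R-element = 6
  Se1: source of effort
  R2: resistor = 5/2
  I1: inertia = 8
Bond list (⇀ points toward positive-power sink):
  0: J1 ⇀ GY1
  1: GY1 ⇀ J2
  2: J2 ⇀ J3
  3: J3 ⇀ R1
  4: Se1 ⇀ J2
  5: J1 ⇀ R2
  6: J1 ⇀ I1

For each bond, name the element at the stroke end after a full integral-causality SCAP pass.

β0 |J1
β1 |J2
β2 |J3
β3 |R1
β4 |J2
β5 |J1
β6 |I1

β4 |J2  (Se1 (Se) sets effort on bond)
β6 |I1  (I1 outputs flow p/I1)
β0 |J1  (J1 flow already set via bond 6)
β5 |J1  (J1: bond 6 brought flow, rest push out)
β1 |J2  (GY GY1: same side as bond 0)
β2 |J3  (only one flow-in slot at J2)
β3 |R1  (only one flow-in slot at J3)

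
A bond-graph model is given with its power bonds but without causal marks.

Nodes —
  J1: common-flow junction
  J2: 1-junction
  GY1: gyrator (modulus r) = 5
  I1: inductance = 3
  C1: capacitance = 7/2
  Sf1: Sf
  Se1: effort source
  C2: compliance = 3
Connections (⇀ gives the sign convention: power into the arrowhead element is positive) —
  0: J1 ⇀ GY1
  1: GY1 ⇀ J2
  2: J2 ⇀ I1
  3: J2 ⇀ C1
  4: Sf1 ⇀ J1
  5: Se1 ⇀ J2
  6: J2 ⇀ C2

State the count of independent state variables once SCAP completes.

#4 stroke at Sf1  (Sf1 (Sf) sets flow on bond)
#5 stroke at J2  (Se1: effort source, stroke at far end)
#0 stroke at J1  (1-jn J1 has f-setter on 4)
#1 stroke at J2  (GY1: gyrator matches bond 0)
#2 stroke at I1  (I1 outputs flow p/I1)
#3 stroke at J2  (1-jn J2 has f-setter on 2)
#6 stroke at J2  (1-jn J2 has f-setter on 2)

3  (C1, C2, I1 all integral)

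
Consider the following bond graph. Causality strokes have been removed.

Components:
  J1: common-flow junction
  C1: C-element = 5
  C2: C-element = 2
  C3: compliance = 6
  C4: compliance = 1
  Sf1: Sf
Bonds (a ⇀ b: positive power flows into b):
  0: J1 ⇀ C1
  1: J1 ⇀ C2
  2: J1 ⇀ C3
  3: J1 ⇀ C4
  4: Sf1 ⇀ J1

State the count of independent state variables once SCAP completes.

4  (C1, C2, C3, C4 all integral)

β4 |Sf1  (Sf1: flow source, stroke at near end)
β0 |J1  (J1: bond 4 brought flow, rest push out)
β1 |J1  (common-f at J1 fixed by 4)
β2 |J1  (J1 flow already set via bond 4)
β3 |J1  (1-jn J1 has f-setter on 4)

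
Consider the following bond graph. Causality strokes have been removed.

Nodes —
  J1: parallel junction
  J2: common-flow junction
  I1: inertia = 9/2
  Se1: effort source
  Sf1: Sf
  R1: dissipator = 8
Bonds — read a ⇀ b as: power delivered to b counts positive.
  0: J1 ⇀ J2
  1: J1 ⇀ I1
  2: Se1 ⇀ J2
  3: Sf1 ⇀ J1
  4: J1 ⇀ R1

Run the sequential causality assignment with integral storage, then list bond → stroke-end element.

b0 →J1
b1 →I1
b2 →J2
b3 →Sf1
b4 →R1

#2 |J2  (Se1: effort source, stroke at far end)
#3 |Sf1  (Sf1 (Sf) sets flow on bond)
#0 |J1  (J2: last free bond brings flow in)
#1 |I1  (J1: bond 0 brought effort, rest push out)
#4 |R1  (J1 effort already set via bond 0)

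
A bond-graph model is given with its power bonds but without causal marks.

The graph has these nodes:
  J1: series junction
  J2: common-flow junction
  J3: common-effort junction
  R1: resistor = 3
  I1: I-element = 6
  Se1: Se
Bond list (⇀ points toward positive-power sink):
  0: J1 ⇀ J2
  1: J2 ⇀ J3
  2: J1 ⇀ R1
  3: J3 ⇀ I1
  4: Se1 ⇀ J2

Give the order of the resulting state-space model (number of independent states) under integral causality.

1  (I1 all integral)

β4 →J2  (Se1 (Se) sets effort on bond)
β3 →I1  (I1 outputs flow p/I1)
β1 →J3  (closing 0-jn rule on J3)
β0 →J2  (J2: bond 1 brought flow, rest push out)
β2 →J1  (J1: bond 0 brought flow, rest push out)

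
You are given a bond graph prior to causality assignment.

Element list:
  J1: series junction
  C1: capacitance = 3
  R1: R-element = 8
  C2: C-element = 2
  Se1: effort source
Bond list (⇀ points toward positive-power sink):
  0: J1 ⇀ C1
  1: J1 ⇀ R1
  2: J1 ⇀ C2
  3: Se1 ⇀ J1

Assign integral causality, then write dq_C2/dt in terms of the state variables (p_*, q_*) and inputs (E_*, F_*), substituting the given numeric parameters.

dq_C2/dt = E_Se1/8 - q_C1/24 - q_C2/16

b3 |J1  (source Se1 imposes e)
b0 |J1  (C1 outputs effort q/C1)
b2 |J1  (C2 integral (e out))
b1 |R1  (only one flow-in slot at J1)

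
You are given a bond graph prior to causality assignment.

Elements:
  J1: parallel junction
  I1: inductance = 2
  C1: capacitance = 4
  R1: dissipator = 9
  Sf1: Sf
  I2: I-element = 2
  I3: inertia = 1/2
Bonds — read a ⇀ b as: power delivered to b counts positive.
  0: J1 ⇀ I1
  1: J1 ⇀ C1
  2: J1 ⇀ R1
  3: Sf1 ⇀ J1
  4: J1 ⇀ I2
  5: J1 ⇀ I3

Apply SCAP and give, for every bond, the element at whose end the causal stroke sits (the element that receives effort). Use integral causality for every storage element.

bond 0 stroke at I1
bond 1 stroke at J1
bond 2 stroke at R1
bond 3 stroke at Sf1
bond 4 stroke at I2
bond 5 stroke at I3

β3 stroke→Sf1  (source Sf1 imposes f)
β0 stroke→I1  (I1 integral (f out))
β1 stroke→J1  (C1 integral (e out))
β2 stroke→R1  (J1 effort already set via bond 1)
β4 stroke→I2  (0-jn J1 has e-setter on 1)
β5 stroke→I3  (J1: bond 1 brought effort, rest push out)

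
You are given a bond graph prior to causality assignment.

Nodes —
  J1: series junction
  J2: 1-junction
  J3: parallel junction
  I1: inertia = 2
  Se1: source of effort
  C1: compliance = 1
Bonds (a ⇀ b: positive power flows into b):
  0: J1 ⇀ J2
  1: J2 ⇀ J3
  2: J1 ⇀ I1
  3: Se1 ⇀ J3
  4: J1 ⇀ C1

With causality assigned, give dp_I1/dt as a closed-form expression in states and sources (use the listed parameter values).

b3 stroke→J3  (Se1 fixes effort; stroke away)
b1 stroke→J2  (0-jn J3 has e-setter on 3)
b0 stroke→J1  (J2 needs exactly one f-in)
b2 stroke→I1  (prefer integral on I1)
b4 stroke→J1  (J1: bond 2 brought flow, rest push out)

dp_I1/dt = -E_Se1 - q_C1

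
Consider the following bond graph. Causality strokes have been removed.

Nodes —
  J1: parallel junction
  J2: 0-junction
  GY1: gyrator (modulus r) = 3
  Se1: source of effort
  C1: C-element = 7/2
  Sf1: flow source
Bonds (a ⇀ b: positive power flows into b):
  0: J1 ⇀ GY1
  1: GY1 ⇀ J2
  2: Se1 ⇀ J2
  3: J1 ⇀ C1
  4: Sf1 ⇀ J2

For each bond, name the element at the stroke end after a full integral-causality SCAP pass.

b2 stroke→J2  (Se1: effort source, stroke at far end)
b4 stroke→Sf1  (Sf1 fixes flow; stroke at Sf1)
b1 stroke→GY1  (J2: bond 2 brought effort, rest push out)
b0 stroke→GY1  (GY1 both-in/both-out from 1)
b3 stroke→J1  (J1: last free bond brings effort in)

#0 →GY1
#1 →GY1
#2 →J2
#3 →J1
#4 →Sf1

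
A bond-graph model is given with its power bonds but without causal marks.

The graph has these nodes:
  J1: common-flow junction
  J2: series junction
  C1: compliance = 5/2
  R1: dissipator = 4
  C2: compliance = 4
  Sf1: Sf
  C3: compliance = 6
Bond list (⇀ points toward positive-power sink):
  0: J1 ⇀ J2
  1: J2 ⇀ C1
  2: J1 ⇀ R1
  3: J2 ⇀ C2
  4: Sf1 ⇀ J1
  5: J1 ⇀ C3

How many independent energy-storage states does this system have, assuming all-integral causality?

bond 4 |Sf1  (Sf1: flow source, stroke at near end)
bond 0 |J1  (common-f at J1 fixed by 4)
bond 2 |J1  (1-jn J1 has f-setter on 4)
bond 5 |J1  (common-f at J1 fixed by 4)
bond 1 |J2  (1-jn J2 has f-setter on 0)
bond 3 |J2  (1-jn J2 has f-setter on 0)

3  (C1, C2, C3 all integral)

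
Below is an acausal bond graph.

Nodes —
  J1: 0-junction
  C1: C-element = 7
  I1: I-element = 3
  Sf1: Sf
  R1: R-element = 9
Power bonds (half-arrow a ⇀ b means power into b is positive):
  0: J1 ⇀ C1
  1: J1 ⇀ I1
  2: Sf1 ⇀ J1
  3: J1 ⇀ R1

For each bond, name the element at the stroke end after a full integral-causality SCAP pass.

#0 stroke at J1
#1 stroke at I1
#2 stroke at Sf1
#3 stroke at R1

β2 stroke at Sf1  (source Sf1 imposes f)
β0 stroke at J1  (C1 integral (e out))
β1 stroke at I1  (J1 effort already set via bond 0)
β3 stroke at R1  (J1: bond 0 brought effort, rest push out)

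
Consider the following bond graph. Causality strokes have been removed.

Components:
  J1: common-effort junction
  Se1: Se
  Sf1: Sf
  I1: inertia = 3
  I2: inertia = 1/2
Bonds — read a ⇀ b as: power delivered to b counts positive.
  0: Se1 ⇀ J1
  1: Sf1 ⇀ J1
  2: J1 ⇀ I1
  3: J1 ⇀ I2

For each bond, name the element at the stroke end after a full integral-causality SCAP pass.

β0 →J1
β1 →Sf1
β2 →I1
β3 →I2

#0 |J1  (Se1: effort source, stroke at far end)
#1 |Sf1  (Sf1: flow source, stroke at near end)
#2 |I1  (common-e at J1 fixed by 0)
#3 |I2  (J1 effort already set via bond 0)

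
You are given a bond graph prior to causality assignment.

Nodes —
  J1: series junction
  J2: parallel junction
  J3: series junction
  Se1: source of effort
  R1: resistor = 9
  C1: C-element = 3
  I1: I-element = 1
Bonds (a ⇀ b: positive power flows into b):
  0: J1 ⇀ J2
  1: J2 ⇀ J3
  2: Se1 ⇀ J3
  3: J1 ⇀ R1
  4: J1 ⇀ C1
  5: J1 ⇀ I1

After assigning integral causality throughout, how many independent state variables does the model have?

bond 2 stroke at J3  (Se1: effort source, stroke at far end)
bond 1 stroke at J2  (closing 1-jn rule on J3)
bond 0 stroke at J1  (J2: bond 1 brought effort, rest push out)
bond 4 stroke at J1  (C1 outputs effort q/C1)
bond 5 stroke at I1  (I1 outputs flow p/I1)
bond 3 stroke at J1  (1-jn J1 has f-setter on 5)

2  (C1, I1 all integral)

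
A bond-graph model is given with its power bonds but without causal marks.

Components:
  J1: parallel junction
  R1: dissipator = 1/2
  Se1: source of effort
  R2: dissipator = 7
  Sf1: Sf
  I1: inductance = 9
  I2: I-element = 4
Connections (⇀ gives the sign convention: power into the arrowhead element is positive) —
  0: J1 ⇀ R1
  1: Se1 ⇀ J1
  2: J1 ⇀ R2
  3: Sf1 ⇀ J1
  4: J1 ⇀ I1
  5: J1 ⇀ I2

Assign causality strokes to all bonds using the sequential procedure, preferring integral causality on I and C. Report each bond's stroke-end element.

β1 |J1  (Se1 (Se) sets effort on bond)
β3 |Sf1  (Sf1: flow source, stroke at near end)
β0 |R1  (J1: bond 1 brought effort, rest push out)
β2 |R2  (0-jn J1 has e-setter on 1)
β4 |I1  (common-e at J1 fixed by 1)
β5 |I2  (J1: bond 1 brought effort, rest push out)

#0 |R1
#1 |J1
#2 |R2
#3 |Sf1
#4 |I1
#5 |I2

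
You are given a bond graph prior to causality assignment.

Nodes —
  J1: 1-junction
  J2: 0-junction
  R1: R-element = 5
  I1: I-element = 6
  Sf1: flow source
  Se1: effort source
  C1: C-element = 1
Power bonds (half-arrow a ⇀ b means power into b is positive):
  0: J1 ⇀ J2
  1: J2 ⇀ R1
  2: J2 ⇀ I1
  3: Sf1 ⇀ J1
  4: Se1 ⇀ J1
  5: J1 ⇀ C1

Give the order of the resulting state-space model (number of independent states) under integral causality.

2  (C1, I1 all integral)

bond 3 |Sf1  (Sf1 fixes flow; stroke at Sf1)
bond 4 |J1  (Se1 fixes effort; stroke away)
bond 0 |J1  (common-f at J1 fixed by 3)
bond 5 |J1  (1-jn J1 has f-setter on 3)
bond 2 |I1  (I1 outputs flow p/I1)
bond 1 |J2  (J2: last free bond brings effort in)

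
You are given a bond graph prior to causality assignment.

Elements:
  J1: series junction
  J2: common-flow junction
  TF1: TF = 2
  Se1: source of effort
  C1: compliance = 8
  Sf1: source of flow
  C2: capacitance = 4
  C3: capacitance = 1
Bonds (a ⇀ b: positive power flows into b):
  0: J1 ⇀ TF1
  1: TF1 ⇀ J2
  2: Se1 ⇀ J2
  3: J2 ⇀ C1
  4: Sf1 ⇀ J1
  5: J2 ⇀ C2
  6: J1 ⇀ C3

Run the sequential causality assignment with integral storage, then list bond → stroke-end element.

bond 0 →J1
bond 1 →TF1
bond 2 →J2
bond 3 →J2
bond 4 →Sf1
bond 5 →J2
bond 6 →J1

bond 2 stroke at J2  (Se1 fixes effort; stroke away)
bond 4 stroke at Sf1  (Sf1: flow source, stroke at near end)
bond 0 stroke at J1  (J1: bond 4 brought flow, rest push out)
bond 6 stroke at J1  (J1 flow already set via bond 4)
bond 1 stroke at TF1  (TF TF1: opposite of bond 0)
bond 3 stroke at J2  (J2 flow already set via bond 1)
bond 5 stroke at J2  (common-f at J2 fixed by 1)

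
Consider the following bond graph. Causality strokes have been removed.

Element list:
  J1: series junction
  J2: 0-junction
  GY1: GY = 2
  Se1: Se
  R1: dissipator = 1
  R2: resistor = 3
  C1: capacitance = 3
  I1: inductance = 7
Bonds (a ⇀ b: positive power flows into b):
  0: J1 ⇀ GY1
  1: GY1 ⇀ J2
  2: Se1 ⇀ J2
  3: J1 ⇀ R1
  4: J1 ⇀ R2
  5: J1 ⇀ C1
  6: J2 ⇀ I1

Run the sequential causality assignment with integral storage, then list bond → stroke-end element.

b0 →GY1
b1 →GY1
b2 →J2
b3 →J1
b4 →J1
b5 →J1
b6 →I1

#2 stroke→J2  (source Se1 imposes e)
#1 stroke→GY1  (common-e at J2 fixed by 2)
#6 stroke→I1  (common-e at J2 fixed by 2)
#0 stroke→GY1  (GY1 both-in/both-out from 1)
#3 stroke→J1  (J1 flow already set via bond 0)
#4 stroke→J1  (J1: bond 0 brought flow, rest push out)
#5 stroke→J1  (J1 flow already set via bond 0)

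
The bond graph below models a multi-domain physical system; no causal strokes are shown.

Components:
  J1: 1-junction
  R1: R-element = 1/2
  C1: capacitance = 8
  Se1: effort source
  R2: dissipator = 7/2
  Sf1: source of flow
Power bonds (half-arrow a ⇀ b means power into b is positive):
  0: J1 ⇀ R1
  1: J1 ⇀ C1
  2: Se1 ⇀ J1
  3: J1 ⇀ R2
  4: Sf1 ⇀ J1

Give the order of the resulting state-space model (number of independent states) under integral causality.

1  (C1 all integral)

#2 →J1  (source Se1 imposes e)
#4 →Sf1  (Sf1: flow source, stroke at near end)
#0 →J1  (J1 flow already set via bond 4)
#1 →J1  (J1: bond 4 brought flow, rest push out)
#3 →J1  (J1: bond 4 brought flow, rest push out)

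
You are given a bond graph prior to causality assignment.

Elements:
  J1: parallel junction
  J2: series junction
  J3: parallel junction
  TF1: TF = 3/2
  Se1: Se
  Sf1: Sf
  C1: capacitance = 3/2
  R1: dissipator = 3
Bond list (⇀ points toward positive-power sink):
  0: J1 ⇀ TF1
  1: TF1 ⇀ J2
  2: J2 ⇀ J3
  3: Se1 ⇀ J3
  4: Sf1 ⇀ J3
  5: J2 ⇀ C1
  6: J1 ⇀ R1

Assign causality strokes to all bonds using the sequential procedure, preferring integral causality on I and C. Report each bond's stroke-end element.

bond 0 →J1
bond 1 →TF1
bond 2 →J2
bond 3 →J3
bond 4 →Sf1
bond 5 →J2
bond 6 →R1

β3 →J3  (Se1: effort source, stroke at far end)
β4 →Sf1  (source Sf1 imposes f)
β2 →J2  (J3: bond 3 brought effort, rest push out)
β5 →J2  (C1: C, integral causality)
β1 →TF1  (closing 1-jn rule on J2)
β0 →J1  (TF1: transformer flips bond 1)
β6 →R1  (J1: bond 0 brought effort, rest push out)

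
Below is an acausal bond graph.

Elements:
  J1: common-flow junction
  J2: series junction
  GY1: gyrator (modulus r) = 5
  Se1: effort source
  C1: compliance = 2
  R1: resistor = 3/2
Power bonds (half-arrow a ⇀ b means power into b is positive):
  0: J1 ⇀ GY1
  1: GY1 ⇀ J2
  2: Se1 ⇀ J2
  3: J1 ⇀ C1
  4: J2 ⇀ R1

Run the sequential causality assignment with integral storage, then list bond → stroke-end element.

#0 →GY1
#1 →GY1
#2 →J2
#3 →J1
#4 →J2

b2 →J2  (Se1 (Se) sets effort on bond)
b3 →J1  (C1 outputs effort q/C1)
b0 →GY1  (only one flow-in slot at J1)
b1 →GY1  (through GY1, causality inverts; strokes same side of GY1)
b4 →J2  (common-f at J2 fixed by 1)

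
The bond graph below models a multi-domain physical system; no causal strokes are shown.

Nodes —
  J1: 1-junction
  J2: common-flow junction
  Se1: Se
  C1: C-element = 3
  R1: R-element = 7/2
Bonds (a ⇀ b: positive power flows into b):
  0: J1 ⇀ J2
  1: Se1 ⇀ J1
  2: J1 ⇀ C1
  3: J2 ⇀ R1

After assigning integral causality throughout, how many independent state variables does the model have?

1  (C1 all integral)

#1 →J1  (Se1 fixes effort; stroke away)
#2 →J1  (C1 outputs effort q/C1)
#0 →J2  (closing 1-jn rule on J1)
#3 →R1  (J2 needs exactly one f-in)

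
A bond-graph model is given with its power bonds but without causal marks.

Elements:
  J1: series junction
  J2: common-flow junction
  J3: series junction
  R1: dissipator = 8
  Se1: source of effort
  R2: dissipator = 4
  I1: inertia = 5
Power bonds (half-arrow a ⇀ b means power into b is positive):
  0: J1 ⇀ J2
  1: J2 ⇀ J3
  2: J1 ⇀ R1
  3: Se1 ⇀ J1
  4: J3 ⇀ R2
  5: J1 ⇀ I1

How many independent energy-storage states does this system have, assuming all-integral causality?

#3 stroke at J1  (source Se1 imposes e)
#5 stroke at I1  (I1: I, integral causality)
#0 stroke at J1  (1-jn J1 has f-setter on 5)
#2 stroke at J1  (J1: bond 5 brought flow, rest push out)
#1 stroke at J2  (J2: bond 0 brought flow, rest push out)
#4 stroke at J3  (J3 flow already set via bond 1)

1  (I1 all integral)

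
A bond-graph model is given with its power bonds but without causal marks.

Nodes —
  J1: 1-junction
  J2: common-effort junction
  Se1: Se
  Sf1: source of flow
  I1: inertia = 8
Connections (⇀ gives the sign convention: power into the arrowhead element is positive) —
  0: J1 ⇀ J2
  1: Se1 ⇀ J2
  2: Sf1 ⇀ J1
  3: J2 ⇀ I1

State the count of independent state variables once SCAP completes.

β1 stroke→J2  (Se1: effort source, stroke at far end)
β2 stroke→Sf1  (Sf1 (Sf) sets flow on bond)
β0 stroke→J1  (J1: bond 2 brought flow, rest push out)
β3 stroke→I1  (common-e at J2 fixed by 1)

1  (I1 all integral)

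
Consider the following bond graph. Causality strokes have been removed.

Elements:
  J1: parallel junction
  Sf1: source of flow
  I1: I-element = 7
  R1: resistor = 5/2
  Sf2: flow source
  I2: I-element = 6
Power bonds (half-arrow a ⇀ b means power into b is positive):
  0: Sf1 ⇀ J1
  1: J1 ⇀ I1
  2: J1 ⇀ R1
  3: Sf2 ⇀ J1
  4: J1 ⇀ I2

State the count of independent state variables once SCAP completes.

#0 →Sf1  (Sf1 fixes flow; stroke at Sf1)
#3 →Sf2  (Sf2: flow source, stroke at near end)
#1 →I1  (I1 outputs flow p/I1)
#4 →I2  (I2 outputs flow p/I2)
#2 →J1  (only one effort-in slot at J1)

2  (I1, I2 all integral)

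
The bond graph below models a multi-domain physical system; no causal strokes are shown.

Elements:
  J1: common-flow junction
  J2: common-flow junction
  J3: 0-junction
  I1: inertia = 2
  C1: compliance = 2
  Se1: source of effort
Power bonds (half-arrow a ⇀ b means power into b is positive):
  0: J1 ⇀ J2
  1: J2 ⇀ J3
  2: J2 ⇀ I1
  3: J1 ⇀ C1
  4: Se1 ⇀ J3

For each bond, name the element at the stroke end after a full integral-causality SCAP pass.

bond 4 stroke→J3  (Se1: effort source, stroke at far end)
bond 1 stroke→J2  (common-e at J3 fixed by 4)
bond 2 stroke→I1  (prefer integral on I1)
bond 0 stroke→J2  (1-jn J2 has f-setter on 2)
bond 3 stroke→J1  (1-jn J1 has f-setter on 0)

b0 →J2
b1 →J2
b2 →I1
b3 →J1
b4 →J3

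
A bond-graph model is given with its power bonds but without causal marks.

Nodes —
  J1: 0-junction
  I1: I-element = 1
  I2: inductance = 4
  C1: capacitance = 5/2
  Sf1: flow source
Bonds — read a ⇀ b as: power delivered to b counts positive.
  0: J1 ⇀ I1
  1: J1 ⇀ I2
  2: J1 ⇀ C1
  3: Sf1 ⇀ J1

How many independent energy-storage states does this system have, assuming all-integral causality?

3  (C1, I1, I2 all integral)

bond 3 |Sf1  (Sf1: flow source, stroke at near end)
bond 0 |I1  (I1 integral (f out))
bond 1 |I2  (I2 outputs flow p/I2)
bond 2 |J1  (J1 needs exactly one e-in)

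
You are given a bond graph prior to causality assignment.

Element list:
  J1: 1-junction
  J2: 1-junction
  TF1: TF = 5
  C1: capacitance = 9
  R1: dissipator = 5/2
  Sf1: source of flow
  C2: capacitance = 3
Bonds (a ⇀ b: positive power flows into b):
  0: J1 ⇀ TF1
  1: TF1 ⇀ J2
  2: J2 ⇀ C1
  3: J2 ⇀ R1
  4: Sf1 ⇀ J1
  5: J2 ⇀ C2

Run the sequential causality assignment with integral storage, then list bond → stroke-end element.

b0 stroke at J1
b1 stroke at TF1
b2 stroke at J2
b3 stroke at J2
b4 stroke at Sf1
b5 stroke at J2

b4 stroke→Sf1  (source Sf1 imposes f)
b0 stroke→J1  (J1 flow already set via bond 4)
b1 stroke→TF1  (TF TF1: opposite of bond 0)
b2 stroke→J2  (common-f at J2 fixed by 1)
b3 stroke→J2  (1-jn J2 has f-setter on 1)
b5 stroke→J2  (1-jn J2 has f-setter on 1)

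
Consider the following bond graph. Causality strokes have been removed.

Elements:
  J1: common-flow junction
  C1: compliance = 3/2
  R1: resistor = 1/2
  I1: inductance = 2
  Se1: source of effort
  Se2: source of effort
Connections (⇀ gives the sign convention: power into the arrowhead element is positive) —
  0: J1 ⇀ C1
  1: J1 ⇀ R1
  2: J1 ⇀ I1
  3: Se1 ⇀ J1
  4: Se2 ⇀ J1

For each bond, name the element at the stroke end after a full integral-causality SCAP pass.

#3 stroke→J1  (Se1 (Se) sets effort on bond)
#4 stroke→J1  (Se2 (Se) sets effort on bond)
#0 stroke→J1  (C1 outputs effort q/C1)
#2 stroke→I1  (I1: I, integral causality)
#1 stroke→J1  (common-f at J1 fixed by 2)

b0 |J1
b1 |J1
b2 |I1
b3 |J1
b4 |J1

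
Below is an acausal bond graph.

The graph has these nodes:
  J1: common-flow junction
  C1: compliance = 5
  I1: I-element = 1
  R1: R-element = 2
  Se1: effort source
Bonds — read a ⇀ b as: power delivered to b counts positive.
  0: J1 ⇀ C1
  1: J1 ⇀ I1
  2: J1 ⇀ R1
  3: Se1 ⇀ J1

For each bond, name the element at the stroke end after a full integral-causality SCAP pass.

β3 |J1  (Se1 (Se) sets effort on bond)
β0 |J1  (C1: C, integral causality)
β1 |I1  (prefer integral on I1)
β2 |J1  (common-f at J1 fixed by 1)

#0 →J1
#1 →I1
#2 →J1
#3 →J1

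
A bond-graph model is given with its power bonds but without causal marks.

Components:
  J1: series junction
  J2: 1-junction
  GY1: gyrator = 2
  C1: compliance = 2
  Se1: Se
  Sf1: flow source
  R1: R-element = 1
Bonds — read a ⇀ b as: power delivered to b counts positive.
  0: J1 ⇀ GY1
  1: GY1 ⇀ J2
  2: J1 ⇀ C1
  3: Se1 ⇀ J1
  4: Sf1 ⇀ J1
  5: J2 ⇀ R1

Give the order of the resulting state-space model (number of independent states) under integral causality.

β3 →J1  (source Se1 imposes e)
β4 →Sf1  (Sf1: flow source, stroke at near end)
β0 →J1  (1-jn J1 has f-setter on 4)
β2 →J1  (J1: bond 4 brought flow, rest push out)
β1 →J2  (GY GY1: same side as bond 0)
β5 →R1  (closing 1-jn rule on J2)

1  (C1 all integral)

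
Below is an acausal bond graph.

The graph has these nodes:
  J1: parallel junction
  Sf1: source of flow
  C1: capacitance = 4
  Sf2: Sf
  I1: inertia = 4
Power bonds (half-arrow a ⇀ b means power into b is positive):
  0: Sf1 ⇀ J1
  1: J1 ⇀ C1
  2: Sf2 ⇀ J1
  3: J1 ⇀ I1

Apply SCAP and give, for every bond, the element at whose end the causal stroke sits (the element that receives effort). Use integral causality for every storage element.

β0 stroke at Sf1
β1 stroke at J1
β2 stroke at Sf2
β3 stroke at I1

bond 0 |Sf1  (Sf1: flow source, stroke at near end)
bond 2 |Sf2  (Sf2 fixes flow; stroke at Sf2)
bond 1 |J1  (C1 integral (e out))
bond 3 |I1  (J1 effort already set via bond 1)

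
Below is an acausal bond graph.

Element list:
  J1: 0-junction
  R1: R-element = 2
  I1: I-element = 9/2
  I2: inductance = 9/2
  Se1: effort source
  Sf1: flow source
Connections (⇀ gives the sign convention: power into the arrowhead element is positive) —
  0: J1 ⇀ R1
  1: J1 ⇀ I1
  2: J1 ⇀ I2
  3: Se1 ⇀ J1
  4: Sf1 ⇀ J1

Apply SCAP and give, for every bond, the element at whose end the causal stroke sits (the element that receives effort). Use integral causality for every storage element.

β0 |R1
β1 |I1
β2 |I2
β3 |J1
β4 |Sf1

β3 →J1  (Se1: effort source, stroke at far end)
β4 →Sf1  (Sf1 (Sf) sets flow on bond)
β0 →R1  (J1: bond 3 brought effort, rest push out)
β1 →I1  (J1 effort already set via bond 3)
β2 →I2  (0-jn J1 has e-setter on 3)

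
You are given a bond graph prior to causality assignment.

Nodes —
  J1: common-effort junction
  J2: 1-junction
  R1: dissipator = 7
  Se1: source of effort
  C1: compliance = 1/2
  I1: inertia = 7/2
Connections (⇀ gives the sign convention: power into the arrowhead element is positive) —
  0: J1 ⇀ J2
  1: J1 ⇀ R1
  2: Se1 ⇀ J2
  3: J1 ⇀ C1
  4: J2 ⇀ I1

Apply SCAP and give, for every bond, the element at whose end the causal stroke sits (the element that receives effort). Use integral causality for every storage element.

bond 2 stroke at J2  (Se1 (Se) sets effort on bond)
bond 3 stroke at J1  (prefer integral on C1)
bond 0 stroke at J2  (0-jn J1 has e-setter on 3)
bond 1 stroke at R1  (J1: bond 3 brought effort, rest push out)
bond 4 stroke at I1  (J2 needs exactly one f-in)

b0 stroke at J2
b1 stroke at R1
b2 stroke at J2
b3 stroke at J1
b4 stroke at I1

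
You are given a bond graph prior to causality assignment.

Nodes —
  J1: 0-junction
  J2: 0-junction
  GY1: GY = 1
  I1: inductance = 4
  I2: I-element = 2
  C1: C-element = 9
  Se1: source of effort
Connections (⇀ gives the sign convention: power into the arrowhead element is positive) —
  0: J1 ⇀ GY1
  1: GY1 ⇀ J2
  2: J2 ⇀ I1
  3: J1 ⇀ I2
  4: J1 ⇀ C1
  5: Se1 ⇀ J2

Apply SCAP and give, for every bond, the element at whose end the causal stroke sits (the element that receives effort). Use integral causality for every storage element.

β5 stroke at J2  (Se1: effort source, stroke at far end)
β1 stroke at GY1  (0-jn J2 has e-setter on 5)
β2 stroke at I1  (J2 effort already set via bond 5)
β0 stroke at GY1  (GY1: gyrator matches bond 1)
β3 stroke at I2  (I2 outputs flow p/I2)
β4 stroke at J1  (closing 0-jn rule on J1)

bond 0 |GY1
bond 1 |GY1
bond 2 |I1
bond 3 |I2
bond 4 |J1
bond 5 |J2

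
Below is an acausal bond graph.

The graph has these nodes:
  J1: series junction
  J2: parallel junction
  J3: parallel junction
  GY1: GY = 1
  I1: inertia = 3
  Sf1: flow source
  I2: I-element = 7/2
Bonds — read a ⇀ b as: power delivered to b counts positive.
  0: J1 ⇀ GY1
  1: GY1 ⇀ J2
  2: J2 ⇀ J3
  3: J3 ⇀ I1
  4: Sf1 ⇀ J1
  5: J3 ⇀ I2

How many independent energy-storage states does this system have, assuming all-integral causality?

2  (I1, I2 all integral)

bond 4 stroke at Sf1  (Sf1 (Sf) sets flow on bond)
bond 0 stroke at J1  (J1: bond 4 brought flow, rest push out)
bond 1 stroke at J2  (through GY1, causality inverts; strokes same side of GY1)
bond 2 stroke at J3  (0-jn J2 has e-setter on 1)
bond 3 stroke at I1  (0-jn J3 has e-setter on 2)
bond 5 stroke at I2  (J3 effort already set via bond 2)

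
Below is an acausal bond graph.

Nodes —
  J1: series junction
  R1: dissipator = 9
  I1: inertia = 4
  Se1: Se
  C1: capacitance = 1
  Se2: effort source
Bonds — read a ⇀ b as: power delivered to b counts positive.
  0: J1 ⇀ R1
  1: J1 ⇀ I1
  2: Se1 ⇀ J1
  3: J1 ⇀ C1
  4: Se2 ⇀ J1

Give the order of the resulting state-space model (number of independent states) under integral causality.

2  (C1, I1 all integral)

#2 stroke at J1  (Se1 (Se) sets effort on bond)
#4 stroke at J1  (Se2: effort source, stroke at far end)
#1 stroke at I1  (I1: I, integral causality)
#0 stroke at J1  (1-jn J1 has f-setter on 1)
#3 stroke at J1  (J1: bond 1 brought flow, rest push out)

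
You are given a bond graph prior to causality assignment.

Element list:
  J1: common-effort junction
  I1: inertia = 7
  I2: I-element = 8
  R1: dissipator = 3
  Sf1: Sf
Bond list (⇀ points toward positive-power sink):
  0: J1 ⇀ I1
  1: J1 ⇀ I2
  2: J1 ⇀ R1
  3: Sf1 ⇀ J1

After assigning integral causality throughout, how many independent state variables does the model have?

2  (I1, I2 all integral)

β3 stroke at Sf1  (Sf1 fixes flow; stroke at Sf1)
β0 stroke at I1  (prefer integral on I1)
β1 stroke at I2  (prefer integral on I2)
β2 stroke at J1  (J1 needs exactly one e-in)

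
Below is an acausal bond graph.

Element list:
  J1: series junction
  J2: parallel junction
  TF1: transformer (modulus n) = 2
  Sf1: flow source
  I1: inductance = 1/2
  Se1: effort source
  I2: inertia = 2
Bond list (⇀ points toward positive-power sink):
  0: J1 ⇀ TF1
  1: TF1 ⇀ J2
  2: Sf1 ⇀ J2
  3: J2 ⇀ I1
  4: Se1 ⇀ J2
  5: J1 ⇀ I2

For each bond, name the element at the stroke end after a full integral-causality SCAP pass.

bond 2 stroke at Sf1  (Sf1: flow source, stroke at near end)
bond 4 stroke at J2  (Se1 fixes effort; stroke away)
bond 1 stroke at TF1  (common-e at J2 fixed by 4)
bond 3 stroke at I1  (0-jn J2 has e-setter on 4)
bond 0 stroke at J1  (through TF1, causality passes straight; one stroke at TF1)
bond 5 stroke at I2  (only one flow-in slot at J1)

#0 stroke at J1
#1 stroke at TF1
#2 stroke at Sf1
#3 stroke at I1
#4 stroke at J2
#5 stroke at I2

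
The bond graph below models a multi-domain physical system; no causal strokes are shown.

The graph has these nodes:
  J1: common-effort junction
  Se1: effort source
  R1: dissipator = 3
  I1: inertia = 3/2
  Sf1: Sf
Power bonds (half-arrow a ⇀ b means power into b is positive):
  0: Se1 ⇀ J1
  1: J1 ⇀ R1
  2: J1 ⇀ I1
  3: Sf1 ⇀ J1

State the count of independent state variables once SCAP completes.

β0 |J1  (Se1 (Se) sets effort on bond)
β3 |Sf1  (source Sf1 imposes f)
β1 |R1  (common-e at J1 fixed by 0)
β2 |I1  (J1: bond 0 brought effort, rest push out)

1  (I1 all integral)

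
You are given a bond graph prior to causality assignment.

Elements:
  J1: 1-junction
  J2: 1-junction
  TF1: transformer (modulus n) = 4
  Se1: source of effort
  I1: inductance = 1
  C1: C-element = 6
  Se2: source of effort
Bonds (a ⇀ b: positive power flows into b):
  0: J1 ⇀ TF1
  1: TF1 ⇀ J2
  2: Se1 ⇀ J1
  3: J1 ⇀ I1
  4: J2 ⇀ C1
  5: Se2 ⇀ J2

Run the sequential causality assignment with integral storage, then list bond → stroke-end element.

bond 0 →J1
bond 1 →TF1
bond 2 →J1
bond 3 →I1
bond 4 →J2
bond 5 →J2

#2 stroke→J1  (Se1 (Se) sets effort on bond)
#5 stroke→J2  (Se2 fixes effort; stroke away)
#3 stroke→I1  (prefer integral on I1)
#0 stroke→J1  (J1: bond 3 brought flow, rest push out)
#1 stroke→TF1  (TF1 one-in-one-out from 0)
#4 stroke→J2  (common-f at J2 fixed by 1)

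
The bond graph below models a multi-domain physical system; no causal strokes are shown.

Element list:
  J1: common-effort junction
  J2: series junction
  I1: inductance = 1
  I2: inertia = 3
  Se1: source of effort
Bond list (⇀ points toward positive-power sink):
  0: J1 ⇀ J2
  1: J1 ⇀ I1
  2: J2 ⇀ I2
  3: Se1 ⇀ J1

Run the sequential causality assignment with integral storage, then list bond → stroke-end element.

β3 |J1  (source Se1 imposes e)
β0 |J2  (0-jn J1 has e-setter on 3)
β1 |I1  (common-e at J1 fixed by 3)
β2 |I2  (only one flow-in slot at J2)

bond 0 →J2
bond 1 →I1
bond 2 →I2
bond 3 →J1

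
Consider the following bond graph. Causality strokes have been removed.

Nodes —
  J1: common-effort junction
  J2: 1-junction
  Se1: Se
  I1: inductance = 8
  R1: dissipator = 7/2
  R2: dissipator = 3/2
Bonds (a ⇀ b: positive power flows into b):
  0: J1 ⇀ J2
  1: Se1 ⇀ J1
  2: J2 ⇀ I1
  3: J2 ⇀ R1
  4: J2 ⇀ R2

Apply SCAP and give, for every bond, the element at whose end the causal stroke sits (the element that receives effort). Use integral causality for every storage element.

#0 stroke at J2
#1 stroke at J1
#2 stroke at I1
#3 stroke at J2
#4 stroke at J2

β1 stroke→J1  (source Se1 imposes e)
β0 stroke→J2  (J1: bond 1 brought effort, rest push out)
β2 stroke→I1  (I1: I, integral causality)
β3 stroke→J2  (J2 flow already set via bond 2)
β4 stroke→J2  (J2: bond 2 brought flow, rest push out)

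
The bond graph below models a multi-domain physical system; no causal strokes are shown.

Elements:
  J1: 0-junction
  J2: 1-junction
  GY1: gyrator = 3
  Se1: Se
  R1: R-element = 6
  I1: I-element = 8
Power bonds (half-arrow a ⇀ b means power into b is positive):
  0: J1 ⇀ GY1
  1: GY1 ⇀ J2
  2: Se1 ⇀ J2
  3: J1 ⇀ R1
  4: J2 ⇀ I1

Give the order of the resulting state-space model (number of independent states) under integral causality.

1  (I1 all integral)

bond 2 stroke at J2  (Se1 fixes effort; stroke away)
bond 4 stroke at I1  (I1 integral (f out))
bond 1 stroke at J2  (J2 flow already set via bond 4)
bond 0 stroke at J1  (GY1 both-in/both-out from 1)
bond 3 stroke at R1  (0-jn J1 has e-setter on 0)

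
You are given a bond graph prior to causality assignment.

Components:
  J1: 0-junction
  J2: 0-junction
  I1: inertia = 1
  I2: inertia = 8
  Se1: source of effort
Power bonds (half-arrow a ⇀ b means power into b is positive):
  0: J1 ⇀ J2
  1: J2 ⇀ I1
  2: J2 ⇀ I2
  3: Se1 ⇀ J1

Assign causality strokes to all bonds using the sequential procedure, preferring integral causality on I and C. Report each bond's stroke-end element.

β3 →J1  (Se1: effort source, stroke at far end)
β0 →J2  (common-e at J1 fixed by 3)
β1 →I1  (0-jn J2 has e-setter on 0)
β2 →I2  (common-e at J2 fixed by 0)

bond 0 stroke→J2
bond 1 stroke→I1
bond 2 stroke→I2
bond 3 stroke→J1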